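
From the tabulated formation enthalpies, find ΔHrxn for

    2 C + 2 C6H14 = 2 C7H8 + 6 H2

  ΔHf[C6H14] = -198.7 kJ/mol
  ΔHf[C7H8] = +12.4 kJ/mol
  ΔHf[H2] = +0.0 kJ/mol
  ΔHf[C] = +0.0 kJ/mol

ΔHrxn = 422.2 kJ/mol

ΔH°rxn = Σ nΔHf°(products) − Σ nΔHf°(reactants).
Products: 2·(+12.4) + 6·(+0.0) = +24.8
Reactants: 2·(+0.0) + 2·(-198.7) = -397.4
ΔHrxn = (+24.8) − (-397.4) = 422.2 kJ/mol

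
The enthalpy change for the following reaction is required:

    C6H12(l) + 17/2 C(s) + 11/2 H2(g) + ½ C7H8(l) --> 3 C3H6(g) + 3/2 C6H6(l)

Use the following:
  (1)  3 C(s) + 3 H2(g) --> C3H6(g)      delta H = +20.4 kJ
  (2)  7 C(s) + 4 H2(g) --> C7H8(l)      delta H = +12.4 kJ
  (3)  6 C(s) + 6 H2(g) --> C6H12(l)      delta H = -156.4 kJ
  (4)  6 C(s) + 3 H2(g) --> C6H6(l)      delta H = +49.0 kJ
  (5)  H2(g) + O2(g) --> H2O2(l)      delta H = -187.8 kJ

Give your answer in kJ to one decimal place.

(1) × 3: (3)·(+20.4) = +61.2 kJ
(2) reversed and × 1/2: (-1/2)·(+12.4) = -6.2 kJ
(3) reversed: +156.4 kJ
(4) × 3/2: (3/2)·(+49.0) = +73.5 kJ
(5): not needed.
Since enthalpy is a state function, delta H = (3)·(+20.4) + (-1/2)·(+12.4) + (-1)·(-156.4) + (3/2)·(+49.0) = 284.9 kJ

delta H = 284.9 kJ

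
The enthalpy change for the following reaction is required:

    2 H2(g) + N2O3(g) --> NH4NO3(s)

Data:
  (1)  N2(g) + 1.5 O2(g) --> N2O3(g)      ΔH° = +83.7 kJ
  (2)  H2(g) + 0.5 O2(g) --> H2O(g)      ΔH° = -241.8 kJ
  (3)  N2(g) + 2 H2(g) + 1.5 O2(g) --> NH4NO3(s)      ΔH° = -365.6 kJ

ΔH° = -449.3 kJ

(1) reversed: -83.7 kJ
(2): not needed.
(3) as written: -365.6 kJ
ΔH° = (-83.7) + (-365.6) = -449.3 kJ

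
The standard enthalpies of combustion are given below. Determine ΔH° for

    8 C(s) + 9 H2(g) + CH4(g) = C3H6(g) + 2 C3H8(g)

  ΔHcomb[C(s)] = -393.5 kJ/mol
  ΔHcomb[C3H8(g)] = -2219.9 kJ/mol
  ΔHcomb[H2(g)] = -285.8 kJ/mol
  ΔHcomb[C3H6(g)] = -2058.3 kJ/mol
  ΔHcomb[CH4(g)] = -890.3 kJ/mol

Using ΔH = Σ nΔHc°(reactants) − Σ nΔHc°(products):
= [8·(-393.5) + 9·(-285.8) + 1·(-890.3)] − [1·(-2058.3) + 2·(-2219.9)]
= -112.4 kJ/mol

ΔH° = -112.4 kJ/mol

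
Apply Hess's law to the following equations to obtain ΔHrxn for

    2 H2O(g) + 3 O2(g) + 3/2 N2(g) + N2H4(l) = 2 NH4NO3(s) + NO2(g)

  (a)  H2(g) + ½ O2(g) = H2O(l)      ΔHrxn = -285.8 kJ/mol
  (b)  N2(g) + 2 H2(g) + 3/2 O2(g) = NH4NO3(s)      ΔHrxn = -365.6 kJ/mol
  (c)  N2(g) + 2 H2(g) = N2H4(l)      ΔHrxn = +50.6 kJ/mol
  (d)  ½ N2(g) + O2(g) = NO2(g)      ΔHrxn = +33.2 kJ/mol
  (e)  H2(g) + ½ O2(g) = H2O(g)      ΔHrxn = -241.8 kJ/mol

(a): not needed.
(b) × 2: (2)·(-365.6) = -731.2 kJ/mol
(c) reversed: -50.6 kJ/mol
(d) as written: +33.2 kJ/mol
(e) reversed and × 2: (-2)·(-241.8) = +483.6 kJ/mol
ΔHrxn = (-731.2) + (-50.6) + (+33.2) + (+483.6) = -265.0 kJ/mol

ΔHrxn = -265.0 kJ/mol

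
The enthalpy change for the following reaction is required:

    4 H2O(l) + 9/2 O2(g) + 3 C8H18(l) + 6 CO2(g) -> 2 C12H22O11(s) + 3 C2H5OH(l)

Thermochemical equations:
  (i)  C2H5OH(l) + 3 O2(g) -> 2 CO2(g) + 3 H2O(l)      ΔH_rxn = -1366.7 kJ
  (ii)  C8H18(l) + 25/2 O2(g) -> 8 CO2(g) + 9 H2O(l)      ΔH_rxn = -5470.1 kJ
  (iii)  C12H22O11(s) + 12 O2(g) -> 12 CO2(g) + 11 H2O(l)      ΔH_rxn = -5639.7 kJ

ΔH_rxn = -1030.8 kJ

(i) reversed and × 3 (C2H5OH(l) must end up as a product; ×3 to match 3 C2H5OH(l) in the target): (-3)·(-1366.7) = +4100.1 kJ
(ii) × 3 (×3 to match 3 C8H18(l) in the target): (3)·(-5470.1) = -16410.3 kJ
(iii) reversed and × 2 (reverse to put C12H22O11(s) on the product side; ×2 to match 2 C12H22O11(s) in the target): (-2)·(-5639.7) = +11279.4 kJ
ΔH_rxn = (+4100.1) + (-16410.3) + (+11279.4) = -1030.8 kJ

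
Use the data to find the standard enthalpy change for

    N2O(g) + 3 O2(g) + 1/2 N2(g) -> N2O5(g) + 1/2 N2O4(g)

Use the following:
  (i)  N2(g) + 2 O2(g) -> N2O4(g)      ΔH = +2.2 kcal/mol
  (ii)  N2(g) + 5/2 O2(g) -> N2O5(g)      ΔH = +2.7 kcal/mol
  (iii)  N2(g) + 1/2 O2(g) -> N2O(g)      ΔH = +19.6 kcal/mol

(i) × 1/2: (1/2)·(+2.2) = +1.1 kcal/mol
(ii) as written: +2.7 kcal/mol
(iii) reversed: -19.6 kcal/mol
Since enthalpy is a state function, ΔH = (1/2)·(+2.2) + (1)·(+2.7) + (-1)·(+19.6) = -15.8 kcal/mol

ΔH = -15.8 kcal/mol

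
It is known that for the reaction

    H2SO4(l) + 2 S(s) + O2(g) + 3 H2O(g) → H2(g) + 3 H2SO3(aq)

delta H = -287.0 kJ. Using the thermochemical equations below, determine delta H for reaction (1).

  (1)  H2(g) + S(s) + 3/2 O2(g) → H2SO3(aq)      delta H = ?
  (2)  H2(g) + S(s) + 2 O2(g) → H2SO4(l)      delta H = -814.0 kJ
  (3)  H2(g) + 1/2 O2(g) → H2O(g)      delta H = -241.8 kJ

(1) × 3: contributes 3·x
(2) reversed: +814.0 kJ
(3) reversed and × 3: (-3)·(-241.8) = +725.4 kJ
-287.0 = (+814.0) + (+725.4) + 3·x
x = (-287.0 − (+1539.4)) / (3) = -608.8 kJ

delta H = -608.8 kJ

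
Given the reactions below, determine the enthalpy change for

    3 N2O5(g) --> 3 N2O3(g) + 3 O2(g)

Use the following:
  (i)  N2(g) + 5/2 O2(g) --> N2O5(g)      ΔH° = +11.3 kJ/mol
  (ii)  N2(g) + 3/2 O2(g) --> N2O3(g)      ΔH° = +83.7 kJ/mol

(i) reversed and × 3 (N2O5(g) must end up as a reactant; ×3 to match 3 N2O5(g) in the target): (-3)·(+11.3) = -33.9 kJ/mol
(ii) × 3 (scale by 3 for the 3 N2O3(g)): (3)·(+83.7) = +251.1 kJ/mol
ΔH° = (-33.9) + (+251.1) = 217.2 kJ/mol

ΔH° = 217.2 kJ/mol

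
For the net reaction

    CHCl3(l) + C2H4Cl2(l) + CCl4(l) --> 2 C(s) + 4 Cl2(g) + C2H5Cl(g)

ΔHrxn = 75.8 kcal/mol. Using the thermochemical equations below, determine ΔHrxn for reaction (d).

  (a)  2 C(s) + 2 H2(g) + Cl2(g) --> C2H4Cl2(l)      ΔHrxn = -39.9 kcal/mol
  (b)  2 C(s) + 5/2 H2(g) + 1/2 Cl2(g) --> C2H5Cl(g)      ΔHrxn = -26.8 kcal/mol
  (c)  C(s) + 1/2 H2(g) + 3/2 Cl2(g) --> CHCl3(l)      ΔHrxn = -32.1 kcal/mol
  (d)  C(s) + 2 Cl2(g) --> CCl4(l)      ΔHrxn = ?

ΔHrxn = -30.6 kcal/mol

(a) reversed (reverse to put C2H4Cl2(l) on the reactant side): +39.9 kcal/mol
(b) as written (C2H5Cl(g) already on the product side): -26.8 kcal/mol
(c) reversed (CHCl3(l) must end up as a reactant): +32.1 kcal/mol
(d) reversed (reverse to put CCl4(l) on the reactant side): contributes −x
+75.8 = (+39.9) + (-26.8) + (+32.1) − x
x = (+75.8 − (+45.2)) / (-1) = -30.6 kcal/mol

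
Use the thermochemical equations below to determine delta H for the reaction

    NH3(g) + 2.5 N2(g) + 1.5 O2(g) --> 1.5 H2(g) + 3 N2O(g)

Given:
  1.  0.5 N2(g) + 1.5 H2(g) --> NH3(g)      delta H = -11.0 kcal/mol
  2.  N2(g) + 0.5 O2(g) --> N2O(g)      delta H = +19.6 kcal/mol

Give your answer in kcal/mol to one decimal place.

eq. 1 reversed: +11.0 kcal/mol
eq. 2 × 3: (3)·(+19.6) = +58.8 kcal/mol
Summing the manipulated equations, delta H = (+11.0) + (+58.8) = 69.8 kcal/mol

delta H = 69.8 kcal/mol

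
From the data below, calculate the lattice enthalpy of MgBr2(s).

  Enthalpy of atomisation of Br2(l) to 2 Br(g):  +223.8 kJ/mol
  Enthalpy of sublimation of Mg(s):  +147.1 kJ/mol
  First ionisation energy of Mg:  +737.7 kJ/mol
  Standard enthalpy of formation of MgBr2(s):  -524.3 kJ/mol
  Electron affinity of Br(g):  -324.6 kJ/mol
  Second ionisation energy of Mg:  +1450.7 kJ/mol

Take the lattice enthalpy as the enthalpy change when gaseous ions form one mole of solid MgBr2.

U = -2434.4 kJ/mol

ΔHf° = 1·ΔHsub + 1·(ΣIE) + 1·D(Br2) + 2·EA + U
-524.3 = 1·(+147.1) + 1·(+2188.4) + 1·(+223.8) + 2·(-324.6) + U
U = -524.3 − (+1910.1) = -2434.4 kJ/mol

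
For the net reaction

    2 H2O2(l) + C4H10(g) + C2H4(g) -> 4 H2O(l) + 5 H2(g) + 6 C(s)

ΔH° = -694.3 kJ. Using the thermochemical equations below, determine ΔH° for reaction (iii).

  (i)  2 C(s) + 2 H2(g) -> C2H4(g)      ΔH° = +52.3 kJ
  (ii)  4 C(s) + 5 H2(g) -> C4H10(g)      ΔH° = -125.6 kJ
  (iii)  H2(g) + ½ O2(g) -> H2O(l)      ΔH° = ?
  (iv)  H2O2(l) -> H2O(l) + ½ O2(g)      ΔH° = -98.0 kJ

(i) reversed: -52.3 kJ
(ii) reversed: +125.6 kJ
(iii) × 2: contributes 2·x
(iv) × 2: (2)·(-98.0) = -196.0 kJ
-694.3 = (-52.3) + (+125.6) + (-196.0) + 2·x
x = (-694.3 − (-122.7)) / (2) = -285.8 kJ

ΔH° = -285.8 kJ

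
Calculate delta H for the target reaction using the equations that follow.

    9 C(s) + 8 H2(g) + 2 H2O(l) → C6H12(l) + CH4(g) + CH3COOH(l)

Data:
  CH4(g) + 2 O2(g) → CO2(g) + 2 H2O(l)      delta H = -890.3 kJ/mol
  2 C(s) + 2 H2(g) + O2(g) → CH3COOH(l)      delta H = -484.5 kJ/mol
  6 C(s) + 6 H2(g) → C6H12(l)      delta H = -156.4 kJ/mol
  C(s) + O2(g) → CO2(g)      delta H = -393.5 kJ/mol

equation 1 reversed: +890.3 kJ/mol
equation 2 as written: -484.5 kJ/mol
equation 3 as written: -156.4 kJ/mol
equation 4 as written: -393.5 kJ/mol
delta H = (-1)·(-890.3) + (1)·(-484.5) + (1)·(-156.4) + (1)·(-393.5) = -144.1 kJ/mol

delta H = -144.1 kJ/mol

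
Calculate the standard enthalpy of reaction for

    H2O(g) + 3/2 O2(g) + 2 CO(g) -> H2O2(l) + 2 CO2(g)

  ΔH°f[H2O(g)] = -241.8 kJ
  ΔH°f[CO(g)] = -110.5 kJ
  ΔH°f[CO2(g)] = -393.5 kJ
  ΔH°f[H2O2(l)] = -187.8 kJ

ΔHrxn = -512.0 kJ

Products: 1·(-187.8) + 2·(-393.5) = -974.8
Reactants: 1·(-241.8) + 3/2·(+0.0) + 2·(-110.5) = -462.8
ΔHrxn = (-974.8) − (-462.8) = -512.0 kJ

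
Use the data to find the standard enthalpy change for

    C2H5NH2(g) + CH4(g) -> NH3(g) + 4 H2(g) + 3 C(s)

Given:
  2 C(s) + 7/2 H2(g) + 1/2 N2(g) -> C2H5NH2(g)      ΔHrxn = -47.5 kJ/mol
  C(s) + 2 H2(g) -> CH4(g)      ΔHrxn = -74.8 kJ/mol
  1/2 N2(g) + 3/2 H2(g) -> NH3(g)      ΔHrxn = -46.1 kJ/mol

ΔHrxn = 76.2 kJ/mol

equation 1 reversed: +47.5 kJ/mol
equation 2 reversed: +74.8 kJ/mol
equation 3 as written: -46.1 kJ/mol
Combining the equations, ΔHrxn = (-1)·(-47.5) + (-1)·(-74.8) + (1)·(-46.1) = 76.2 kJ/mol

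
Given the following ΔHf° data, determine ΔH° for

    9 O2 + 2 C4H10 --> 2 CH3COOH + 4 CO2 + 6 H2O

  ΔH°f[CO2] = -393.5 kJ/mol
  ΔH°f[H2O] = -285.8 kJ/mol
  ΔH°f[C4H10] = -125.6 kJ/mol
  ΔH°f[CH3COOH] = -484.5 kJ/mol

ΔH° = -4006.6 kJ/mol

ΔH°rxn = Σ nΔHf°(products) − Σ nΔHf°(reactants).
Products: 2·(-484.5) + 4·(-393.5) + 6·(-285.8) = -4257.8
Reactants: 9·(+0.0) + 2·(-125.6) = -251.2
ΔH° = (-4257.8) − (-251.2) = -4006.6 kJ/mol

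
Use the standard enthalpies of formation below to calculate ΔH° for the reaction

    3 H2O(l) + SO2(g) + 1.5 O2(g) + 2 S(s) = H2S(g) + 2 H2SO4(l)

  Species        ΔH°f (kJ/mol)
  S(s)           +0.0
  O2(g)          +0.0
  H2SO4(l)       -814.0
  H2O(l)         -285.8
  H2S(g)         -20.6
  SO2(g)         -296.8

ΔH° = -494.4 kJ/mol

Products: 1·(-20.6) + 2·(-814.0) = -1648.6
Reactants: 3·(-285.8) + 1·(-296.8) + 3/2·(+0.0) + 2·(+0.0) = -1154.2
ΔH° = (-1648.6) − (-1154.2) = -494.4 kJ/mol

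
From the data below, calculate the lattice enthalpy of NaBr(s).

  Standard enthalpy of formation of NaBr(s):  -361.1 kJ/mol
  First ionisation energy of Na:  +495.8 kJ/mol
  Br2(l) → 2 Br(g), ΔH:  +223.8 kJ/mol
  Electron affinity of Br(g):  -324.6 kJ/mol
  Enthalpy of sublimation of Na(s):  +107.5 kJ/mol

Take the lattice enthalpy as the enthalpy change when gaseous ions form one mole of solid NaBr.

U = -751.7 kJ/mol

ΔHf° = 1·ΔHsub + 1·(ΣIE) + 1/2·D(Br2) + 1·EA + U
-361.1 = 1·(+107.5) + 1·(+495.8) + 1/2·(+223.8) + 1·(-324.6) + U
U = -361.1 − (+390.6) = -751.7 kJ/mol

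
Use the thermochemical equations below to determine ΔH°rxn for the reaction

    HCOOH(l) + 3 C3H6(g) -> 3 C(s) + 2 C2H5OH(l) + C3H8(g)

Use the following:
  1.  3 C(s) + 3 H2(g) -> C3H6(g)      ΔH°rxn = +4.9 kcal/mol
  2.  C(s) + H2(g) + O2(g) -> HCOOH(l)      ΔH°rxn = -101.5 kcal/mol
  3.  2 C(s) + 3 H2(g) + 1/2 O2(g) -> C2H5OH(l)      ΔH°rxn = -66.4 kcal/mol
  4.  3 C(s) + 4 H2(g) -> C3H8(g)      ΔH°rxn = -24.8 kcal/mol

ΔH°rxn = -70.8 kcal/mol

eq. 1 reversed and × 3: (-3)·(+4.9) = -14.7 kcal/mol
eq. 2 reversed: +101.5 kcal/mol
eq. 3 × 2: (2)·(-66.4) = -132.8 kcal/mol
eq. 4 as written: -24.8 kcal/mol
ΔH°rxn = (-3)·(+4.9) + (-1)·(-101.5) + (2)·(-66.4) + (1)·(-24.8) = -70.8 kcal/mol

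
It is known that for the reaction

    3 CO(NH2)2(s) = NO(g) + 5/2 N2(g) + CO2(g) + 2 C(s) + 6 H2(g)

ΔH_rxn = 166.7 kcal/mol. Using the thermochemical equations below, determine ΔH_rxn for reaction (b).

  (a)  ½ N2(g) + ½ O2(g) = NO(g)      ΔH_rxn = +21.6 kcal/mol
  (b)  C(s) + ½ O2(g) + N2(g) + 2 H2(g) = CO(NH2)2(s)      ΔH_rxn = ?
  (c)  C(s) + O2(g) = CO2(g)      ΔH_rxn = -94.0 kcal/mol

ΔH_rxn = -79.7 kcal/mol

(a) as written: +21.6 kcal/mol
(b) reversed and × 3: contributes −3·x
(c) as written: -94.0 kcal/mol
+166.7 = (+21.6) + (-94.0) − 3·x
x = (+166.7 − (-72.4)) / (-3) = -79.7 kcal/mol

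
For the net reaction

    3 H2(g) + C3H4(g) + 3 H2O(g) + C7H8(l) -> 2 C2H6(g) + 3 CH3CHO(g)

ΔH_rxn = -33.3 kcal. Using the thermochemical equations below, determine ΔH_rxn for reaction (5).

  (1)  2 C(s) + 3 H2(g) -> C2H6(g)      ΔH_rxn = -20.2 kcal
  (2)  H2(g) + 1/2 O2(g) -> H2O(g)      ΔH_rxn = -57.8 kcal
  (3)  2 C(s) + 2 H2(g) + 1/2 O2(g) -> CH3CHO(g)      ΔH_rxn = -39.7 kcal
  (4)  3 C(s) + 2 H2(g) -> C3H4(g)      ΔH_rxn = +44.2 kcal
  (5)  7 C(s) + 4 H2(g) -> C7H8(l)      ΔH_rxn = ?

ΔH_rxn = 3.0 kcal

(1) × 2 (scale by 2 for the 2 C2H6(g)): (2)·(-20.2) = -40.4 kcal
(2) reversed and × 3 (reverse to put H2O(g) on the reactant side; scale by 3 for the 3 H2O(g)): (-3)·(-57.8) = +173.4 kcal
(3) × 3 (scale by 3 for the 3 CH3CHO(g)): (3)·(-39.7) = -119.1 kcal
(4) reversed (C3H4(g) must end up as a reactant): -44.2 kcal
(5) reversed (C7H8(l) must end up as a reactant): contributes −x
-33.3 = (-40.4) + (+173.4) + (-119.1) + (-44.2) − x
x = (-33.3 − (-30.3)) / (-1) = 3.0 kcal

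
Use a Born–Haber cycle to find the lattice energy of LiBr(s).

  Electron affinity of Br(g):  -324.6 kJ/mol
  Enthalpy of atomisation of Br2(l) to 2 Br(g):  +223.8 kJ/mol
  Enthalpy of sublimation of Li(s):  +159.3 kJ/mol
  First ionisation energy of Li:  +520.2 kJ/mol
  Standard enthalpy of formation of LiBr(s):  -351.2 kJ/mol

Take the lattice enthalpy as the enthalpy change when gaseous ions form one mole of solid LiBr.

ΔHf° = 1·ΔHsub + 1·(ΣIE) + 1/2·D(Br2) + 1·EA + U
-351.2 = 1·(+159.3) + 1·(+520.2) + 1/2·(+223.8) + 1·(-324.6) + U
U = -351.2 − (+466.8) = -818.0 kJ/mol

U = -818.0 kJ/mol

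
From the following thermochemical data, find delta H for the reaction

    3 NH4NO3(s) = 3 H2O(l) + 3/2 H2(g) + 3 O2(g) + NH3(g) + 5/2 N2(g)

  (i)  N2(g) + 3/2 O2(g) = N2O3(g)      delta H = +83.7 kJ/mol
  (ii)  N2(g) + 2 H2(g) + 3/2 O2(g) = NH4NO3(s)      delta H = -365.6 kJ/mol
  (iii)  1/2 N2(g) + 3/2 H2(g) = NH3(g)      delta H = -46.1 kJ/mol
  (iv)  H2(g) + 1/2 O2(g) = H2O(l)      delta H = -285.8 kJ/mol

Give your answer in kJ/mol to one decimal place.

delta H = 193.3 kJ/mol

(i): not needed.
(ii) reversed and × 3: (-3)·(-365.6) = +1096.8 kJ/mol
(iii) as written: -46.1 kJ/mol
(iv) × 3: (3)·(-285.8) = -857.4 kJ/mol
delta H = (+1096.8) + (-46.1) + (-857.4) = 193.3 kJ/mol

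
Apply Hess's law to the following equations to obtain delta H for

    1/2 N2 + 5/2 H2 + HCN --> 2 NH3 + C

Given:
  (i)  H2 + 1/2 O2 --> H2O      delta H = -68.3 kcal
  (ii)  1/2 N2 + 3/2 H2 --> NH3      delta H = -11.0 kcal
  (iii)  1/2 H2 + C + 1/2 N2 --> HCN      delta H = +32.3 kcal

delta H = -54.3 kcal

(i): not needed (O2 appears nowhere else).
(ii) × 2 (scale by 2 for the 2 NH3): (2)·(-11.0) = -22.0 kcal
(iii) reversed (reverse to put HCN on the reactant side): -32.3 kcal
By Hess's law, delta H = (2)·(-11.0) + (-1)·(+32.3) = -54.3 kcal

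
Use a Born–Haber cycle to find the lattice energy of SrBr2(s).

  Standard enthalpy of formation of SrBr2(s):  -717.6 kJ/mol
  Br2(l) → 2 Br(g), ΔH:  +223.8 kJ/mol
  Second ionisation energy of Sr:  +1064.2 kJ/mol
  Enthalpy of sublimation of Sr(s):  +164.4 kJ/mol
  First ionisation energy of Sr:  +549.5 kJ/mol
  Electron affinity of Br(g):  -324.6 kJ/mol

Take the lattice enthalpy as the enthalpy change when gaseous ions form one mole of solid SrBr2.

ΔHf° = 1·ΔHsub + 1·(ΣIE) + 1·D(Br2) + 2·EA + U
-717.6 = 1·(+164.4) + 1·(+1613.7) + 1·(+223.8) + 2·(-324.6) + U
U = -717.6 − (+1352.7) = -2070.3 kJ/mol

U = -2070.3 kJ/mol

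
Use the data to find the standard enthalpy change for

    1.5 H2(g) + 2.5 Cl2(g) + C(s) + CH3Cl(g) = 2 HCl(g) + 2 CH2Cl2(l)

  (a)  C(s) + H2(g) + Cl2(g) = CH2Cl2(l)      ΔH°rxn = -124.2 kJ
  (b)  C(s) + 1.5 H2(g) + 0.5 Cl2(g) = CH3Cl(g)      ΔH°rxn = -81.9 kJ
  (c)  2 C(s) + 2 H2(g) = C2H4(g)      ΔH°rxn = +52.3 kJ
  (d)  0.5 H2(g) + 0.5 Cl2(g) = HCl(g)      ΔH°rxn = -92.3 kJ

ΔH°rxn = -351.1 kJ

(a) × 2: (2)·(-124.2) = -248.4 kJ
(b) reversed: +81.9 kJ
(c): not needed.
(d) × 2: (2)·(-92.3) = -184.6 kJ
ΔH°rxn = (-248.4) + (+81.9) + (-184.6) = -351.1 kJ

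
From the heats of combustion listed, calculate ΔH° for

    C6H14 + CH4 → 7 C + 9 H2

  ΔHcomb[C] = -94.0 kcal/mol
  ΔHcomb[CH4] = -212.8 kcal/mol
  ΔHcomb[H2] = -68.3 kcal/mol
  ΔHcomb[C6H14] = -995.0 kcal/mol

Using ΔH = Σ nΔHc°(reactants) − Σ nΔHc°(products):
= [1·(-995.0) + 1·(-212.8)] − [7·(-94.0) + 9·(-68.3)]
= 64.9 kcal/mol

ΔH° = 64.9 kcal/mol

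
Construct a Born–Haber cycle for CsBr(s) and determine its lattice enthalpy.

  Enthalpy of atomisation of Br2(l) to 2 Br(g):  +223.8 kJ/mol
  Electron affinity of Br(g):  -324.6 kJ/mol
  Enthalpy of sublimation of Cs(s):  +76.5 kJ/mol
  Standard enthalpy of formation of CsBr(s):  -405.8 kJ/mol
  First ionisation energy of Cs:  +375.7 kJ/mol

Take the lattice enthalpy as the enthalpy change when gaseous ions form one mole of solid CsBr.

U = -645.3 kJ/mol

ΔHf° = 1·ΔHsub + 1·(ΣIE) + 1/2·D(Br2) + 1·EA + U
-405.8 = 1·(+76.5) + 1·(+375.7) + 1/2·(+223.8) + 1·(-324.6) + U
U = -405.8 − (+239.5) = -645.3 kJ/mol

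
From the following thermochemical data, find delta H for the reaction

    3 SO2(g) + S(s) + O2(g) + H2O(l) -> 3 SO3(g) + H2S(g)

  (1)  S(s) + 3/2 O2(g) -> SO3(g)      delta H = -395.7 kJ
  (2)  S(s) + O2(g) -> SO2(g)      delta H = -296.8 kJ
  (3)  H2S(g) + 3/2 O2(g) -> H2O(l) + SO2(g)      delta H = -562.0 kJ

delta H = -31.5 kJ

(1) × 3: (3)·(-395.7) = -1187.1 kJ
(2) reversed and × 2: (-2)·(-296.8) = +593.6 kJ
(3) reversed: +562.0 kJ
delta H = (-1187.1) + (+593.6) + (+562.0) = -31.5 kJ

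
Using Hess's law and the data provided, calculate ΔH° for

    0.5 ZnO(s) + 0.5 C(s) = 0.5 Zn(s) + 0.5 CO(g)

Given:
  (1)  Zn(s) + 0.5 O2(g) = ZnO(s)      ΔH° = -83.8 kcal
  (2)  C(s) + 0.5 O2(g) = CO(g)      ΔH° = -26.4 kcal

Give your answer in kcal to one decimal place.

(1) reversed and × 1/2 (reverse to put ZnO(s) on the reactant side; ×1/2 to match 1/2 ZnO(s) in the target): (-1/2)·(-83.8) = +41.9 kcal
(2) × 1/2 (×1/2 to match 1/2 CO(g) in the target): (1/2)·(-26.4) = -13.2 kcal
By Hess's law, ΔH° = (-1/2)·(-83.8) + (1/2)·(-26.4) = 28.7 kcal

ΔH° = 28.7 kcal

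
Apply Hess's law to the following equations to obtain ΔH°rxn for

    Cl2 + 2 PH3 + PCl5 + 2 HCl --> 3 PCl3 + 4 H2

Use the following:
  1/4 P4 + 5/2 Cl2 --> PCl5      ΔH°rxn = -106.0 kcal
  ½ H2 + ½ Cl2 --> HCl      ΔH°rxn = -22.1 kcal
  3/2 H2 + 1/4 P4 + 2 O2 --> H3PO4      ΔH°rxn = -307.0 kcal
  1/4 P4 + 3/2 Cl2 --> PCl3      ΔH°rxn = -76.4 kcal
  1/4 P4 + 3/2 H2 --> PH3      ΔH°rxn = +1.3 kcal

equation 1 reversed (PCl5 must end up as a reactant): +106.0 kcal
equation 2 reversed and × 2 (HCl must end up as a reactant; scale by 2 for the 2 HCl): (-2)·(-22.1) = +44.2 kcal
equation 3: not needed (O2 appears nowhere else).
equation 4 × 3 (scale by 3 for the 3 PCl3): (3)·(-76.4) = -229.2 kcal
equation 5 reversed and × 2 (PH3 must end up as a reactant; scale by 2 for the 2 PH3): (-2)·(+1.3) = -2.6 kcal
By Hess's law, ΔH°rxn = (-1)·(-106.0) + (-2)·(-22.1) + (3)·(-76.4) + (-2)·(+1.3) = -81.6 kcal

ΔH°rxn = -81.6 kcal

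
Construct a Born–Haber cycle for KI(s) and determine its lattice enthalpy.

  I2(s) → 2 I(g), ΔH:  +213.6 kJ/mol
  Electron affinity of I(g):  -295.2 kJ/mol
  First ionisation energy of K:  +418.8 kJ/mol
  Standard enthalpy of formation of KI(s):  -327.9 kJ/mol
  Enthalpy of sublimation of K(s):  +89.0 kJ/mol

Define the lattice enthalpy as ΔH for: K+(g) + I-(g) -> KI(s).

ΔHf° = 1·ΔHsub + 1·(ΣIE) + 1/2·D(I2) + 1·EA + U
-327.9 = 1·(+89.0) + 1·(+418.8) + 1/2·(+213.6) + 1·(-295.2) + U
U = -327.9 − (+319.4) = -647.3 kJ/mol

U = -647.3 kJ/mol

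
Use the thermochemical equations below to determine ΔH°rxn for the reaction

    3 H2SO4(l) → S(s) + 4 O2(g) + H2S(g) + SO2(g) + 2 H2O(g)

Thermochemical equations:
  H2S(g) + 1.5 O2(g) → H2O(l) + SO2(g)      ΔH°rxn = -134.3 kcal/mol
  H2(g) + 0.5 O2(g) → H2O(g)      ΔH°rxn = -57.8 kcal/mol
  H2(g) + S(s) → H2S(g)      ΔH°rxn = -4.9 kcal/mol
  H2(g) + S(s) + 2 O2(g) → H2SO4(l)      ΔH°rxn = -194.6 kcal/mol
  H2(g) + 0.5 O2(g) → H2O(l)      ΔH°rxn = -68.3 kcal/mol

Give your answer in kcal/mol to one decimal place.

equation 1 as written (SO2(g) already on the product side): -134.3 kcal/mol
equation 2 × 2 (×2 to match 2 H2O(g) in the target): (2)·(-57.8) = -115.6 kcal/mol
equation 3 × 2: (2)·(-4.9) = -9.8 kcal/mol
equation 4 reversed and × 3 (reverse to put H2SO4(l) on the reactant side; scale by 3 for the 3 H2SO4(l)): (-3)·(-194.6) = +583.8 kcal/mol
equation 5 reversed: +68.3 kcal/mol
Summing the manipulated equations, ΔH°rxn = (1)·(-134.3) + (2)·(-57.8) + (2)·(-4.9) + (-3)·(-194.6) + (-1)·(-68.3) = 392.4 kcal/mol

ΔH°rxn = 392.4 kcal/mol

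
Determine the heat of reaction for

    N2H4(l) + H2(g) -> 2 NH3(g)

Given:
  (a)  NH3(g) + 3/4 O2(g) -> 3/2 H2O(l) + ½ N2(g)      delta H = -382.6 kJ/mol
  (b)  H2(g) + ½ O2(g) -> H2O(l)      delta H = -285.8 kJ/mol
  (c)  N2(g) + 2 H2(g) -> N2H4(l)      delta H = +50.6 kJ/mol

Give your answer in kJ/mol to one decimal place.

(a) reversed and × 2: (-2)·(-382.6) = +765.2 kJ/mol
(b) × 3: (3)·(-285.8) = -857.4 kJ/mol
(c) reversed: -50.6 kJ/mol
Since enthalpy is a state function, delta H = (-2)·(-382.6) + (3)·(-285.8) + (-1)·(+50.6) = -142.8 kJ/mol

delta H = -142.8 kJ/mol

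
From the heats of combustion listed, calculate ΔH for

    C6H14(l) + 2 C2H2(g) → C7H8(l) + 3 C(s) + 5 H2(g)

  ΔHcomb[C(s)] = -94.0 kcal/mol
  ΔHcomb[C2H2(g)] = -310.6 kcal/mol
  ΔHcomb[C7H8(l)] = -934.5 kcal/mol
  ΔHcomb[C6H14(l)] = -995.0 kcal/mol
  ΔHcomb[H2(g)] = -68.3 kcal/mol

With combustion enthalpies, reactants minus products:
= [1·(-995.0) + 2·(-310.6)] − [1·(-934.5) + 3·(-94.0) + 5·(-68.3)]
= -58.2 kcal/mol

ΔH = -58.2 kcal/mol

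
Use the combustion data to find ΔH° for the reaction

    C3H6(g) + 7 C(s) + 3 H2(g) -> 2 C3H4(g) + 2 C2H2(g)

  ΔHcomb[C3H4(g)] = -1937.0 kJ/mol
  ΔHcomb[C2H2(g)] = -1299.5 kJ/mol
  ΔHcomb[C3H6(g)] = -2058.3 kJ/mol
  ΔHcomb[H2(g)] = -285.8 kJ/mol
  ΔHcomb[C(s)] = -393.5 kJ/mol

ΔH° = 802.8 kJ/mol

Using ΔH = Σ nΔHc°(reactants) − Σ nΔHc°(products):
= [1·(-2058.3) + 7·(-393.5) + 3·(-285.8)] − [2·(-1937.0) + 2·(-1299.5)]
= 802.8 kJ/mol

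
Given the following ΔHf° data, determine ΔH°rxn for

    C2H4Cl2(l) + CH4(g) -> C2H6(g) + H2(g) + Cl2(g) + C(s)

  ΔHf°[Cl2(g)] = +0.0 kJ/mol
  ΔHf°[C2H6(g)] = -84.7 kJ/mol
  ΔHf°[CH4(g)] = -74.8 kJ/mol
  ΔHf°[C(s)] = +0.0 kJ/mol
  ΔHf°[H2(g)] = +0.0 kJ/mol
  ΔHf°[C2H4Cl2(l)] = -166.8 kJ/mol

ΔH°rxn = Σ nΔHf°(products) − Σ nΔHf°(reactants).
Products: 1·(-84.7) + 1·(+0.0) + 1·(+0.0) + 1·(+0.0) = -84.7
Reactants: 1·(-166.8) + 1·(-74.8) = -241.6
ΔH°rxn = (-84.7) − (-241.6) = 156.9 kJ/mol

ΔH°rxn = 156.9 kJ/mol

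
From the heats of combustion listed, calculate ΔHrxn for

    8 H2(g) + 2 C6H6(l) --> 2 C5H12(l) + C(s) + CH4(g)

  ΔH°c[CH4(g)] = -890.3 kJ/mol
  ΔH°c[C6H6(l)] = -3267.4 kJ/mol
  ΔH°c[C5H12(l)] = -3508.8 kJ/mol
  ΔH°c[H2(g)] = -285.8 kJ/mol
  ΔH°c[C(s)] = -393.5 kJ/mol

With combustion enthalpies, reactants minus products:
= [8·(-285.8) + 2·(-3267.4)] − [2·(-3508.8) + 1·(-393.5) + 1·(-890.3)]
= -519.8 kJ/mol

ΔHrxn = -519.8 kJ/mol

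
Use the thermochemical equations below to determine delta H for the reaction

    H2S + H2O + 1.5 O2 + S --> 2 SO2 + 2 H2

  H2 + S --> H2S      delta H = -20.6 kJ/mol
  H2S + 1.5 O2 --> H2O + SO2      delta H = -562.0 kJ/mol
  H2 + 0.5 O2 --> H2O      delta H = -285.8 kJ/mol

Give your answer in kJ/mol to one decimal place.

delta H = -287.2 kJ/mol

equation 1 as written: -20.6 kJ/mol
equation 2 × 2: (2)·(-562.0) = -1124.0 kJ/mol
equation 3 reversed and × 3: (-3)·(-285.8) = +857.4 kJ/mol
delta H = (-20.6) + (-1124.0) + (+857.4) = -287.2 kJ/mol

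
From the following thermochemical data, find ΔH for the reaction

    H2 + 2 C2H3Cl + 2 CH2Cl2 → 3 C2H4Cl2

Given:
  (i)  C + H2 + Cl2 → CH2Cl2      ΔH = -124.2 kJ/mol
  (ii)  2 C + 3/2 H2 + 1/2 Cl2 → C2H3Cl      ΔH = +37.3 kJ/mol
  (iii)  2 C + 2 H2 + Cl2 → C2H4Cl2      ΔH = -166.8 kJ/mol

ΔH = -326.6 kJ/mol

(i) reversed and × 2: (-2)·(-124.2) = +248.4 kJ/mol
(ii) reversed and × 2: (-2)·(+37.3) = -74.6 kJ/mol
(iii) × 3: (3)·(-166.8) = -500.4 kJ/mol
Since enthalpy is a state function, ΔH = (+248.4) + (-74.6) + (-500.4) = -326.6 kJ/mol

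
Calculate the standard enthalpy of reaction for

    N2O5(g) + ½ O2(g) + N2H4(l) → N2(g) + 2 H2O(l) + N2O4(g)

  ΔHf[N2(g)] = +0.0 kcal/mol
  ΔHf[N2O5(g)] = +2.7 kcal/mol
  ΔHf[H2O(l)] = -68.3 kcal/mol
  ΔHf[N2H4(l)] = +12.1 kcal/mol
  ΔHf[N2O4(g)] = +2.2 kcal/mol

ΔH°rxn = -149.2 kcal/mol

ΔH°rxn = Σ nΔHf°(products) − Σ nΔHf°(reactants).
Products: 1·(+0.0) + 2·(-68.3) + 1·(+2.2) = -134.4
Reactants: 1·(+2.7) + 1/2·(+0.0) + 1·(+12.1) = +14.8
ΔH°rxn = (-134.4) − (+14.8) = -149.2 kcal/mol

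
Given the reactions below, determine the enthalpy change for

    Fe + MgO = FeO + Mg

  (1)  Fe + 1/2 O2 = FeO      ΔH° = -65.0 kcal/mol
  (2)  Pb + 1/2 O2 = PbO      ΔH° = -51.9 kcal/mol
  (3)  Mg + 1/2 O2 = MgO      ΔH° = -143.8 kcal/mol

(1) as written: -65.0 kcal/mol
(2): not needed.
(3) reversed: +143.8 kcal/mol
By Hess's law, ΔH° = (1)·(-65.0) + (-1)·(-143.8) = 78.8 kcal/mol

ΔH° = 78.8 kcal/mol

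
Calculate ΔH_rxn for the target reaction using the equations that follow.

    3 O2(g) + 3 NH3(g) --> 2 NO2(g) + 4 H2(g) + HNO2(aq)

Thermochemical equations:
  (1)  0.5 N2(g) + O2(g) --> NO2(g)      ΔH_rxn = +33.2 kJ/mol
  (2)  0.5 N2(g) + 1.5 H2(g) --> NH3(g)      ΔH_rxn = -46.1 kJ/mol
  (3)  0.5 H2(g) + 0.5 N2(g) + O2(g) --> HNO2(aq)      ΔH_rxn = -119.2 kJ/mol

(1) × 2 (scale by 2 for the 2 NO2(g)): (2)·(+33.2) = +66.4 kJ/mol
(2) reversed and × 3 (reverse to put NH3(g) on the reactant side; ×3 to match 3 NH3(g) in the target): (-3)·(-46.1) = +138.3 kJ/mol
(3) as written (HNO2(aq) already on the product side): -119.2 kJ/mol
ΔH_rxn = (+66.4) + (+138.3) + (-119.2) = 85.5 kJ/mol

ΔH_rxn = 85.5 kJ/mol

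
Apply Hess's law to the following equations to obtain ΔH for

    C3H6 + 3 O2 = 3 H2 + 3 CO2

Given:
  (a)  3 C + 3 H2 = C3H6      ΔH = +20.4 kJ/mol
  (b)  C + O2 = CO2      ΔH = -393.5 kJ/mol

ΔH = -1200.9 kJ/mol

(a) reversed (C3H6 must end up as a reactant): -20.4 kJ/mol
(b) × 3 (scale by 3 for the 3 CO2): (3)·(-393.5) = -1180.5 kJ/mol
Summing the manipulated equations, ΔH = (-20.4) + (-1180.5) = -1200.9 kJ/mol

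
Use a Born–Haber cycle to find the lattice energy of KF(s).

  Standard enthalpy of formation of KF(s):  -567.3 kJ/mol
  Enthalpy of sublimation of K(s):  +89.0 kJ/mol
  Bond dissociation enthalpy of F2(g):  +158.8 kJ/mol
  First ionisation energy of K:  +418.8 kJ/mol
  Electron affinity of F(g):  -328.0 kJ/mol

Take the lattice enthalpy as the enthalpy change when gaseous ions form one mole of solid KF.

U = -826.5 kJ/mol

ΔHf° = 1·ΔHsub + 1·(ΣIE) + 1/2·D(F2) + 1·EA + U
-567.3 = 1·(+89.0) + 1·(+418.8) + 1/2·(+158.8) + 1·(-328.0) + U
U = -567.3 − (+259.2) = -826.5 kJ/mol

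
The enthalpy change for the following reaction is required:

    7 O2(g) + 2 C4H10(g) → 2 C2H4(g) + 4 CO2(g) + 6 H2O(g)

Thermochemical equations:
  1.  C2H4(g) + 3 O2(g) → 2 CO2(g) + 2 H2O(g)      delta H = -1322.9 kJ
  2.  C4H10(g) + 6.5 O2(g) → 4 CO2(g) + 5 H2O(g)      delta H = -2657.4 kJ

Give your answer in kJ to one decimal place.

eq. 1 reversed and × 2: (-2)·(-1322.9) = +2645.8 kJ
eq. 2 × 2: (2)·(-2657.4) = -5314.8 kJ
Summing the manipulated equations, delta H = (+2645.8) + (-5314.8) = -2669.0 kJ

delta H = -2669.0 kJ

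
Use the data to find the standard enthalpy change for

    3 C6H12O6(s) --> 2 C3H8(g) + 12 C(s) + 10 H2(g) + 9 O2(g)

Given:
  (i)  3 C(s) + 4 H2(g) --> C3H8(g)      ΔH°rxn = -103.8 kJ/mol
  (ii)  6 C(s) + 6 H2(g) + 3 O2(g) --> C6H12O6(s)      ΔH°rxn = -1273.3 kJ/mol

ΔH°rxn = 3612.3 kJ/mol

(i) × 2 (scale by 2 for the 2 C3H8(g)): (2)·(-103.8) = -207.6 kJ/mol
(ii) reversed and × 3 (reverse to put C6H12O6(s) on the reactant side; ×3 to match 3 C6H12O6(s) in the target): (-3)·(-1273.3) = +3819.9 kJ/mol
ΔH°rxn = (2)·(-103.8) + (-3)·(-1273.3) = 3612.3 kJ/mol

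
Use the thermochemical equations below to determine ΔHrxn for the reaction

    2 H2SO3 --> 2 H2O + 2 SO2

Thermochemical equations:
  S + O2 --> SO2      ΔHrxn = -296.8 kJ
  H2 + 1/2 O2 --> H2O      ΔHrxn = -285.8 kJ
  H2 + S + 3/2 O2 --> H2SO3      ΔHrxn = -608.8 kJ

ΔHrxn = 52.4 kJ

equation 1 × 2 (×2 to match 2 SO2 in the target): (2)·(-296.8) = -593.6 kJ
equation 2 × 2 (scale by 2 for the 2 H2O): (2)·(-285.8) = -571.6 kJ
equation 3 reversed and × 2 (reverse to put H2SO3 on the reactant side; ×2 to match 2 H2SO3 in the target): (-2)·(-608.8) = +1217.6 kJ
By Hess's law, ΔHrxn = (2)·(-296.8) + (2)·(-285.8) + (-2)·(-608.8) = 52.4 kJ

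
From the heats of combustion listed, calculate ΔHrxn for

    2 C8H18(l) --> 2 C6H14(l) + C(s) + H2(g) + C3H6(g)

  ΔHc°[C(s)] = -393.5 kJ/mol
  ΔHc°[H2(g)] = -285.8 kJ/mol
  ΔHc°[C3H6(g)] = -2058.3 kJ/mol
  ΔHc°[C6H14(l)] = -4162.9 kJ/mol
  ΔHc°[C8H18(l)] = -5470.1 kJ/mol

With combustion enthalpies, reactants minus products:
= [2·(-5470.1)] − [2·(-4162.9) + 1·(-393.5) + 1·(-285.8) + 1·(-2058.3)]
= 123.2 kJ/mol

ΔHrxn = 123.2 kJ/mol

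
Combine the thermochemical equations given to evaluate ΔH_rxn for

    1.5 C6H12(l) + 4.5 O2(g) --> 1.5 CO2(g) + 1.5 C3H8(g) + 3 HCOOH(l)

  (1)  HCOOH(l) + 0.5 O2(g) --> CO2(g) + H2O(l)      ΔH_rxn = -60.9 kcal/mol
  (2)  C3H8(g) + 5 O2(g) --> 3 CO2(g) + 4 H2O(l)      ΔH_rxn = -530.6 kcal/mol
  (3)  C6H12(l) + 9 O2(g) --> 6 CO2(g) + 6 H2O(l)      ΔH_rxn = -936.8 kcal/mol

ΔH_rxn = -426.6 kcal/mol

(1) reversed and × 3: (-3)·(-60.9) = +182.7 kcal/mol
(2) reversed and × 3/2: (-3/2)·(-530.6) = +795.9 kcal/mol
(3) × 3/2: (3/2)·(-936.8) = -1405.2 kcal/mol
ΔH_rxn = (-3)·(-60.9) + (-3/2)·(-530.6) + (3/2)·(-936.8) = -426.6 kcal/mol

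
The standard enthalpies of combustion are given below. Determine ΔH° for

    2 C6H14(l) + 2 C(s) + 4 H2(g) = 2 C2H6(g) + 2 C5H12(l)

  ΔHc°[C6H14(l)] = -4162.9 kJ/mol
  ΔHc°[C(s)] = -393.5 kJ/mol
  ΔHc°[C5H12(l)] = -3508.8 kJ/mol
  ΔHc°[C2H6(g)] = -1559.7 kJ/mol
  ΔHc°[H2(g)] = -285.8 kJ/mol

ΔH° = -119.0 kJ/mol

With combustion enthalpies, reactants minus products:
= [2·(-4162.9) + 2·(-393.5) + 4·(-285.8)] − [2·(-1559.7) + 2·(-3508.8)]
= -119.0 kJ/mol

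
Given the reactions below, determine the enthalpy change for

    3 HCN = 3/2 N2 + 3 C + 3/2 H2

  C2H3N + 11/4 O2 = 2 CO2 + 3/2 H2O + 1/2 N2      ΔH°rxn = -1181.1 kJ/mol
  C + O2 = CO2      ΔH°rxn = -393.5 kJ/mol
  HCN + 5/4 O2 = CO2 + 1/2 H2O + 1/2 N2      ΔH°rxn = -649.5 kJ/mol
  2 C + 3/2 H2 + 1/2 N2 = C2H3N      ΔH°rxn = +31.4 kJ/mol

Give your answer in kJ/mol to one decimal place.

equation 1 reversed: +1181.1 kJ/mol
equation 2 reversed: +393.5 kJ/mol
equation 3 × 3: (3)·(-649.5) = -1948.5 kJ/mol
equation 4 reversed: -31.4 kJ/mol
ΔH°rxn = (+1181.1) + (+393.5) + (-1948.5) + (-31.4) = -405.3 kJ/mol

ΔH°rxn = -405.3 kJ/mol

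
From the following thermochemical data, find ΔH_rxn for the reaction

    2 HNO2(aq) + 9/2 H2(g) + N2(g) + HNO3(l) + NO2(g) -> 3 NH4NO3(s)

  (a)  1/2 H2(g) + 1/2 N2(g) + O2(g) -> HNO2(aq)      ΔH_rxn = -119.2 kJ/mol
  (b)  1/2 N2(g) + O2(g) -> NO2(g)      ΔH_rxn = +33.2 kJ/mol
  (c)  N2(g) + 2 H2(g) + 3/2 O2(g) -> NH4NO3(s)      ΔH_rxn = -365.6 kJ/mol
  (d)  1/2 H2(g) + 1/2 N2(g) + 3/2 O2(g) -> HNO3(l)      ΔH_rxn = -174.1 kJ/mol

(a) reversed and × 2 (HNO2(aq) must end up as a reactant; ×2 to match 2 HNO2(aq) in the target): (-2)·(-119.2) = +238.4 kJ/mol
(b) reversed (NO2(g) must end up as a reactant): -33.2 kJ/mol
(c) × 3 (×3 to match 3 NH4NO3(s) in the target): (3)·(-365.6) = -1096.8 kJ/mol
(d) reversed (HNO3(l) must end up as a reactant): +174.1 kJ/mol
ΔH_rxn = (+238.4) + (-33.2) + (-1096.8) + (+174.1) = -717.5 kJ/mol

ΔH_rxn = -717.5 kJ/mol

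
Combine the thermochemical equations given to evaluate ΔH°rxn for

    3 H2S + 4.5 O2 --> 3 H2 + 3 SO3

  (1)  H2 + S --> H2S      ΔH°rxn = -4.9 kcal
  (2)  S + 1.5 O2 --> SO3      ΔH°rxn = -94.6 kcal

(1) reversed and × 3 (reverse to put H2S on the reactant side; scale by 3 for the 3 H2S): (-3)·(-4.9) = +14.7 kcal
(2) × 3 (scale by 3 for the 3 SO3): (3)·(-94.6) = -283.8 kcal
ΔH°rxn = (+14.7) + (-283.8) = -269.1 kcal

ΔH°rxn = -269.1 kcal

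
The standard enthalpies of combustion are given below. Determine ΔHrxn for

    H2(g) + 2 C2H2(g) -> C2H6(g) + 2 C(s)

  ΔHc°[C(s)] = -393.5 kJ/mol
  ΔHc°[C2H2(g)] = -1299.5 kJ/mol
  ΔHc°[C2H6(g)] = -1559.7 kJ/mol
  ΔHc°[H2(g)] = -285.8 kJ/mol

ΔHrxn = -538.1 kJ/mol

Using ΔH = Σ nΔHc°(reactants) − Σ nΔHc°(products):
= [1·(-285.8) + 2·(-1299.5)] − [1·(-1559.7) + 2·(-393.5)]
= -538.1 kJ/mol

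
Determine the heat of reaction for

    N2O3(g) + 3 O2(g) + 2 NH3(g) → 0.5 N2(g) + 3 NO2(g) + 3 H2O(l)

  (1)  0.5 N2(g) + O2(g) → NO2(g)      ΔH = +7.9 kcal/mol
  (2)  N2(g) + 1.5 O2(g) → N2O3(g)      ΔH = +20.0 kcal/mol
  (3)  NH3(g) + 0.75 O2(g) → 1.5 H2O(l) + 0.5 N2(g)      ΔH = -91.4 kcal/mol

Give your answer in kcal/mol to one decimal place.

(1) × 3 (scale by 3 for the 3 NO2(g)): (3)·(+7.9) = +23.7 kcal/mol
(2) reversed (N2O3(g) must end up as a reactant): -20.0 kcal/mol
(3) × 2 (scale by 2 for the 2 NH3(g)): (2)·(-91.4) = -182.8 kcal/mol
ΔH = (3)·(+7.9) + (-1)·(+20.0) + (2)·(-91.4) = -179.1 kcal/mol

ΔH = -179.1 kcal/mol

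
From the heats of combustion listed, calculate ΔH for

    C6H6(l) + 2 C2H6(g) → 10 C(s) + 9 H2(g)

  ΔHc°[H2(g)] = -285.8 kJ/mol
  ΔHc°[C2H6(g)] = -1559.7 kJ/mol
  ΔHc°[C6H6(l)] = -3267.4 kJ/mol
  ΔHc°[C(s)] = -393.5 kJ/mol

ΔH = 120.4 kJ/mol

With combustion enthalpies, reactants minus products:
= [1·(-3267.4) + 2·(-1559.7)] − [10·(-393.5) + 9·(-285.8)]
= 120.4 kJ/mol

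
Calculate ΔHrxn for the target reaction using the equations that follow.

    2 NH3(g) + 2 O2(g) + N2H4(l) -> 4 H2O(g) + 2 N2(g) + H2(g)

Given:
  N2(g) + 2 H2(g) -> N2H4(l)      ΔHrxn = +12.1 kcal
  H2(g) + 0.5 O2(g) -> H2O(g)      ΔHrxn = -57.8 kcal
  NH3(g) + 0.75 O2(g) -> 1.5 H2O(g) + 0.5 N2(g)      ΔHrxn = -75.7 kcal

ΔHrxn = -221.3 kcal

equation 1 reversed (reverse to put N2H4(l) on the reactant side): -12.1 kcal
equation 2 as written: -57.8 kcal
equation 3 × 2 (×2 to match 2 NH3(g) in the target): (2)·(-75.7) = -151.4 kcal
Combining the equations, ΔHrxn = (-12.1) + (-57.8) + (-151.4) = -221.3 kcal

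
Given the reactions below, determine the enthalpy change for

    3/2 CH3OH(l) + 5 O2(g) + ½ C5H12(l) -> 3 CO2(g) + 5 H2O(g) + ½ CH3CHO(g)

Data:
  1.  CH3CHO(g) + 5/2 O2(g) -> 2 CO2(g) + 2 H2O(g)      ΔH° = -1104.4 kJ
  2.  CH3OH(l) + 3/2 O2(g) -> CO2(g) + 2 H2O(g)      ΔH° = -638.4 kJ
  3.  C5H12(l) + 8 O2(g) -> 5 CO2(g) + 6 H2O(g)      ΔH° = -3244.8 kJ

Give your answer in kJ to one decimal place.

ΔH° = -2027.8 kJ

eq. 1 reversed and × 1/2: (-1/2)·(-1104.4) = +552.2 kJ
eq. 2 × 3/2: (3/2)·(-638.4) = -957.6 kJ
eq. 3 × 1/2: (1/2)·(-3244.8) = -1622.4 kJ
Combining the equations, ΔH° = (+552.2) + (-957.6) + (-1622.4) = -2027.8 kJ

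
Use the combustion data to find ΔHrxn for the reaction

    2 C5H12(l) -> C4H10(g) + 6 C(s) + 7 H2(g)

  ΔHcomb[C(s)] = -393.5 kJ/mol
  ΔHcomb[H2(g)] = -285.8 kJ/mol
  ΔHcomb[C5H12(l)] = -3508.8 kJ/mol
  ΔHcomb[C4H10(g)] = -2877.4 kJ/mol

Using ΔH = Σ nΔHc°(reactants) − Σ nΔHc°(products):
= [2·(-3508.8)] − [1·(-2877.4) + 6·(-393.5) + 7·(-285.8)]
= 221.4 kJ/mol

ΔHrxn = 221.4 kJ/mol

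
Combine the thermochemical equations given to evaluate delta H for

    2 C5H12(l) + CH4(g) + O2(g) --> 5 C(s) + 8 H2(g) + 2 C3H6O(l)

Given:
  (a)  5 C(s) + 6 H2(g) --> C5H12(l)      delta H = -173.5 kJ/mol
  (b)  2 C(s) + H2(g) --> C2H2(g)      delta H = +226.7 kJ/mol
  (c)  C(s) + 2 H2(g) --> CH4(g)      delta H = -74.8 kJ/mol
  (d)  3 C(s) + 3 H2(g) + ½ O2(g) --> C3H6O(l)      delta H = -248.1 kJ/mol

(a) reversed and × 2 (C5H12(l) must end up as a reactant; scale by 2 for the 2 C5H12(l)): (-2)·(-173.5) = +347.0 kJ/mol
(b): not needed (C2H2(g) appears nowhere else).
(c) reversed (CH4(g) must end up as a reactant): +74.8 kJ/mol
(d) × 2 (×2 to match 2 C3H6O(l) in the target): (2)·(-248.1) = -496.2 kJ/mol
delta H = (-2)·(-173.5) + (-1)·(-74.8) + (2)·(-248.1) = -74.4 kJ/mol

delta H = -74.4 kJ/mol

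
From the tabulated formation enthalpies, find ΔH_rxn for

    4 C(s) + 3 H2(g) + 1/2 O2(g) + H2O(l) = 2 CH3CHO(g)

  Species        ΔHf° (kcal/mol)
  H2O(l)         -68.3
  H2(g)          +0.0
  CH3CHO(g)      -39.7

ΔH_rxn = -11.1 kcal/mol

Products: 2·(-39.7) = -79.4
Reactants: 4·(+0.0) + 3·(+0.0) + 1/2·(+0.0) + 1·(-68.3) = -68.3
ΔH_rxn = (-79.4) − (-68.3) = -11.1 kcal/mol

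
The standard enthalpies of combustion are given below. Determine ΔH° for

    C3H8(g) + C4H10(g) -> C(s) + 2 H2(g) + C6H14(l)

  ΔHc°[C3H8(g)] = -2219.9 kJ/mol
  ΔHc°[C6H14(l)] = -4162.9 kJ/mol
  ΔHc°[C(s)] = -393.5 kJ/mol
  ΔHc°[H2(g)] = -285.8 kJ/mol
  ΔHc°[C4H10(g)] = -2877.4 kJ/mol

ΔH° = 30.7 kJ/mol

Using ΔH = Σ nΔHc°(reactants) − Σ nΔHc°(products):
= [1·(-2219.9) + 1·(-2877.4)] − [1·(-393.5) + 2·(-285.8) + 1·(-4162.9)]
= 30.7 kJ/mol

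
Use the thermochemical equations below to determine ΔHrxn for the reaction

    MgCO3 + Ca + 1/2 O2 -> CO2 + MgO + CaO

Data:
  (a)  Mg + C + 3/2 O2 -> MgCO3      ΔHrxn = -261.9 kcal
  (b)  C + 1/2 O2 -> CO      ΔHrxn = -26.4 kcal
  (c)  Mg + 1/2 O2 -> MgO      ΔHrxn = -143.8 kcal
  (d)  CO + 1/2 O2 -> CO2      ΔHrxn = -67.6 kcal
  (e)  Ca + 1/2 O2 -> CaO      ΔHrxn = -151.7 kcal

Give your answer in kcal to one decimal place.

ΔHrxn = -127.6 kcal

(a) reversed (reverse to put MgCO3 on the reactant side): +261.9 kcal
(b) as written: -26.4 kcal
(c) as written (MgO already on the product side): -143.8 kcal
(d) as written (CO2 already on the product side): -67.6 kcal
(e) as written (CaO already on the product side): -151.7 kcal
ΔHrxn = (-1)·(-261.9) + (1)·(-26.4) + (1)·(-143.8) + (1)·(-67.6) + (1)·(-151.7) = -127.6 kcal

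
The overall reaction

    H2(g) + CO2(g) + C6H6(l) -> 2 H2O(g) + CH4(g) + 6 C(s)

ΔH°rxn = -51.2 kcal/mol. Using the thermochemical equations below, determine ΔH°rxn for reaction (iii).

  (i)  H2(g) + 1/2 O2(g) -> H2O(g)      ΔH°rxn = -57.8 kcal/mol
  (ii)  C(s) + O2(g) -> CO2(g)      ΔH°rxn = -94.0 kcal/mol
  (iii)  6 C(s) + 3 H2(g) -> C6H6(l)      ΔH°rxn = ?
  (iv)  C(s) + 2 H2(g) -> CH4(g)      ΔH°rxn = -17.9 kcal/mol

(i) × 2 (scale by 2 for the 2 H2O(g)): (2)·(-57.8) = -115.6 kcal/mol
(ii) reversed (CO2(g) must end up as a reactant): +94.0 kcal/mol
(iii) reversed (C6H6(l) must end up as a reactant): contributes −x
(iv) as written (CH4(g) already on the product side): -17.9 kcal/mol
-51.2 = (-115.6) + (+94.0) + (-17.9) − x
x = (-51.2 − (-39.5)) / (-1) = 11.7 kcal/mol

ΔH°rxn = 11.7 kcal/mol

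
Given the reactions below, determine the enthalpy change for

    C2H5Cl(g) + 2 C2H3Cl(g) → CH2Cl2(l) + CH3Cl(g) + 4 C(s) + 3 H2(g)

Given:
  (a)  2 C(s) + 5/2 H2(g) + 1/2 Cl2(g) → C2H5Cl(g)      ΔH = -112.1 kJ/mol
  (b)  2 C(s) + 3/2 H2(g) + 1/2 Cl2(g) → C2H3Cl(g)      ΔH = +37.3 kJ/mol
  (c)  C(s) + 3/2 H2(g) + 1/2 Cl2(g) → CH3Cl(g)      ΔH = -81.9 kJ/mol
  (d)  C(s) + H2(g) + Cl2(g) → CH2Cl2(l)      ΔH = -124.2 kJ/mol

ΔH = -168.6 kJ/mol

(a) reversed (C2H5Cl(g) must end up as a reactant): +112.1 kJ/mol
(b) reversed and × 2 (C2H3Cl(g) must end up as a reactant; ×2 to match 2 C2H3Cl(g) in the target): (-2)·(+37.3) = -74.6 kJ/mol
(c) as written (CH3Cl(g) already on the product side): -81.9 kJ/mol
(d) as written (CH2Cl2(l) already on the product side): -124.2 kJ/mol
ΔH = (+112.1) + (-74.6) + (-81.9) + (-124.2) = -168.6 kJ/mol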